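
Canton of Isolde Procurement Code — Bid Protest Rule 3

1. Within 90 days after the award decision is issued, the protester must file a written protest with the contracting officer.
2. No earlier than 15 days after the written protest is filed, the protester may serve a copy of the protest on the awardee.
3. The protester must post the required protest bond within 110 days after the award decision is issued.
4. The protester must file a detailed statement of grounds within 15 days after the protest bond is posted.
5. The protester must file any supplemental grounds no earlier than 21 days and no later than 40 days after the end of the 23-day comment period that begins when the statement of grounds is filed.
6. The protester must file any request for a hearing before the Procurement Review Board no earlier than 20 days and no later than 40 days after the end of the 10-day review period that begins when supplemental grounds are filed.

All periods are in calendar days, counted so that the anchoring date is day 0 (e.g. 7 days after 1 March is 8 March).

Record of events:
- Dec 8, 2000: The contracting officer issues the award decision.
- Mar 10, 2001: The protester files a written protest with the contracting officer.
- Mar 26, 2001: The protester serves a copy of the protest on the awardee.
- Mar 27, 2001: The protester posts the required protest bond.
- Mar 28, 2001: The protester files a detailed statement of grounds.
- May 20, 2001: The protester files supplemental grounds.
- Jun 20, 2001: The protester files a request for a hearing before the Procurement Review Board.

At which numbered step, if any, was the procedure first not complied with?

Step 1: 90 days after Dec 8, 2000 (when the award decision is issued) is Mar 8, 2001; Mar 10, 2001 misses that deadline by 2 days.

Step 1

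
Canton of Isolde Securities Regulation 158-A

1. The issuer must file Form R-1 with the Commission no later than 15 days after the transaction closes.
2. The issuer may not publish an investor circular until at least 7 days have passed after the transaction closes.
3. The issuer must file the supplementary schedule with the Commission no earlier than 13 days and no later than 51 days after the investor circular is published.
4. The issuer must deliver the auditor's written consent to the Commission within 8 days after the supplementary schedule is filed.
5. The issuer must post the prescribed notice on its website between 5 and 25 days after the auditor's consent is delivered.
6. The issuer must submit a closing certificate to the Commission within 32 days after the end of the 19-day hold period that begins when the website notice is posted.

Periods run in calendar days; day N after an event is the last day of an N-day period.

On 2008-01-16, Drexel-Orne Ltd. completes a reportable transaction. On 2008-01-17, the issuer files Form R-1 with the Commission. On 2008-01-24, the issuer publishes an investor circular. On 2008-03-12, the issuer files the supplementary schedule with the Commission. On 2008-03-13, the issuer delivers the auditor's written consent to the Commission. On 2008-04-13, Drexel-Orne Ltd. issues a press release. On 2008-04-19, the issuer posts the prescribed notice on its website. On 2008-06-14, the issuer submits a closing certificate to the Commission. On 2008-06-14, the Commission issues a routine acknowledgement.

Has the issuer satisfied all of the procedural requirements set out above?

Step 1 — counting 15 days from 2008-01-16 (when the transaction closes) gives a deadline of 2008-01-31; completed 2008-01-17, before the deadline.
Step 2 — must wait 7 days from 2008-01-16 (when the transaction closes), so not before 2008-01-23; done 2008-01-24, after the minimum wait.
Step 3 — 13 and 51 days from 2008-01-24 (when the investor circular is published) are 2008-02-06 and 2008-03-15 respectively; done 2008-03-12, which is between those dates.
Step 4 — counting 8 days from 2008-03-12 (when the supplementary schedule is filed) gives a deadline of 2008-03-20; completed 2008-03-13, before the deadline.
Step 5 — 5 and 25 days from 2008-03-13 (when the auditor's consent is delivered) are 2008-03-18 and 2008-04-07 respectively; done 2008-04-19 — 12 days after the window closed.

No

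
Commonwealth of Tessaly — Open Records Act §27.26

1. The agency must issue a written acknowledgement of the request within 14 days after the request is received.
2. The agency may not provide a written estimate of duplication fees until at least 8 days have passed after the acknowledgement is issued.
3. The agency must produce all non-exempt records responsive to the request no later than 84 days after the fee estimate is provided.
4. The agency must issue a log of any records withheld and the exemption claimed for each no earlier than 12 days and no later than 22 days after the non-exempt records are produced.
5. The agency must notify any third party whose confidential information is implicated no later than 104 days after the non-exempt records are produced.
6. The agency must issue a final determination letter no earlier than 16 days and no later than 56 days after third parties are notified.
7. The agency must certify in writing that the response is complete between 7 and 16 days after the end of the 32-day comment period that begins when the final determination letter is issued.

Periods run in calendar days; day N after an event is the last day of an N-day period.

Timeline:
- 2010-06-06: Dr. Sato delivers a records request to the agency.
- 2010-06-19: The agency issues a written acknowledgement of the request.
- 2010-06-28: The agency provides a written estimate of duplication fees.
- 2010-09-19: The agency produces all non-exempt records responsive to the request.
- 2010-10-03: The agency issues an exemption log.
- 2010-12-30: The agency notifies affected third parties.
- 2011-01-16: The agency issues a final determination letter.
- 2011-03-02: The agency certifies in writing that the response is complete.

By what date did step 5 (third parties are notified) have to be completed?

Step 5 runs from 2010-09-19, when the non-exempt records are produced. 104 days after 2010-09-19 is 2011-01-01.

2011-01-01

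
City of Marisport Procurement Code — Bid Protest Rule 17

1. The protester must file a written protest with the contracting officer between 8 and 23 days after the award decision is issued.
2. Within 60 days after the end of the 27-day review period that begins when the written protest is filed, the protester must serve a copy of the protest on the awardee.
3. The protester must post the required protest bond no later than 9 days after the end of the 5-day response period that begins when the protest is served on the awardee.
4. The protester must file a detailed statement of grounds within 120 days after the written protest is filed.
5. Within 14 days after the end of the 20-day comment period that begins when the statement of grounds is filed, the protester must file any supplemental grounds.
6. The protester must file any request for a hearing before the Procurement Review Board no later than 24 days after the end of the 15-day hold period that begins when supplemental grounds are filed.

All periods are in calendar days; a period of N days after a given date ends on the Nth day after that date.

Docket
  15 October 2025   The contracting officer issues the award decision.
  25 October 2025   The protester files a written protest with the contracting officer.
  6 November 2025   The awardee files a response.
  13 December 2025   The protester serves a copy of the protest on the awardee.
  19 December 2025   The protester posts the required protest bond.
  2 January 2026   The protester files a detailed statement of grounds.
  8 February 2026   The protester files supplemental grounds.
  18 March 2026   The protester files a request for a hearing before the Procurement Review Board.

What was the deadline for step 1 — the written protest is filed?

7 November 2025

Step 1 runs from 15 October 2025, when the award decision is issued. The window is 8–23 days after 15 October 2025; it closes on 7 November 2025.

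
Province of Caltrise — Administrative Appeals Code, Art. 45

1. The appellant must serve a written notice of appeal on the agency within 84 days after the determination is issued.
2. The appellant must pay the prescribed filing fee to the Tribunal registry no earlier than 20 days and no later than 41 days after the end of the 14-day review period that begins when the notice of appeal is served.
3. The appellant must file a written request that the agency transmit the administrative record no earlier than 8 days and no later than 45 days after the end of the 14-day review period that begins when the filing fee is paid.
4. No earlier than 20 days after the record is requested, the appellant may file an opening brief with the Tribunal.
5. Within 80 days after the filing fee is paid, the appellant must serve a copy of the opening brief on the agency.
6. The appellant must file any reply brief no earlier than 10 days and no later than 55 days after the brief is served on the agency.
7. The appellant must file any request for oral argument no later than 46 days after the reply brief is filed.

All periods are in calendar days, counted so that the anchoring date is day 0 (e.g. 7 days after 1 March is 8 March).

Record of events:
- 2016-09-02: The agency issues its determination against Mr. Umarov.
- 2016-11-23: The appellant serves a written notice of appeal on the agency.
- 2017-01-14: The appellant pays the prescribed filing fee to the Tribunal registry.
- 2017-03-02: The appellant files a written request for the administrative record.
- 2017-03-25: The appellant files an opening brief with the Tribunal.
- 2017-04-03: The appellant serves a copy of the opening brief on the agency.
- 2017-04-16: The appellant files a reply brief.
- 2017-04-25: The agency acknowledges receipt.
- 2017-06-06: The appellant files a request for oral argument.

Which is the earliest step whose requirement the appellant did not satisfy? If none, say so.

Step 7

(1) due by 2016-09-02 + 84 days = 2016-11-25; done 2016-11-23 — timely.
(2) the permitted window runs from 2016-12-07 + 20 = 2016-12-27 to 2016-12-07 + 41 = 2017-01-17; done 2017-01-14 — within the window.
(3) the permitted window runs from 2017-01-28 + 8 = 2017-02-05 to 2017-01-28 + 45 = 2017-03-14; 2017-03-02 falls inside that range.
(4) permitted from 2017-03-02 + 20 days = 2017-03-22 onward; 2017-03-25 is on or after that date.
(5) due by 2017-01-14 + 80 days = 2017-04-04; 2017-04-03 is within that limit.
(6) the permitted window runs from 2017-04-03 + 10 = 2017-04-13 to 2017-04-03 + 55 = 2017-05-28; done 2017-04-16, which is between those dates.
(7) due by 2017-04-16 + 46 days = 2017-06-01; done 2017-06-06 — 5 days late.
No need to go further; step 7 was not satisfied.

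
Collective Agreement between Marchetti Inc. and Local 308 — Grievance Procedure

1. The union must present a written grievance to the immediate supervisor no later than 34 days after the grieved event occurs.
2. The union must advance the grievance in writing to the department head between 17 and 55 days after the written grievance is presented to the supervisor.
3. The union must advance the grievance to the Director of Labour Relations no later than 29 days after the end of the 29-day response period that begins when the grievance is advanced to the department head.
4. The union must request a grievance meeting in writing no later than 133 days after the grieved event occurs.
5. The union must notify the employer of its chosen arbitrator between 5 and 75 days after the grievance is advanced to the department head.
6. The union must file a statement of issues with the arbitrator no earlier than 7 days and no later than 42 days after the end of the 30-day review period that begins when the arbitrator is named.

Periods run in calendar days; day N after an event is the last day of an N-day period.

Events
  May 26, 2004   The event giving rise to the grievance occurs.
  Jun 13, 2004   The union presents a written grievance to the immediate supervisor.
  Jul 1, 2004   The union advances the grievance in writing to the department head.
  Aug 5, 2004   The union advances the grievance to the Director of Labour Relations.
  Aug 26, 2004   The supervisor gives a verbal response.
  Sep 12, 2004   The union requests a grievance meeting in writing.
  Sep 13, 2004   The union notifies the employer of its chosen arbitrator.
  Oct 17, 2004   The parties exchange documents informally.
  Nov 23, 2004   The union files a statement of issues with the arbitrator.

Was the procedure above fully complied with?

Yes

Step 1 — counting 34 days from May 26, 2004 (when the grieved event occurs) gives a deadline of Jun 29, 2004; completed Jun 13, 2004, before the deadline.
Step 2 — 17 and 55 days from Jun 13, 2004 (when the written grievance is presented to the supervisor) are Jun 30, 2004 and Aug 7, 2004 respectively; Jul 1, 2004 falls inside that range.
Step 3 — counting 29 days from Jul 30, 2004 (end of the 29-day response period, which began when the grievance is advanced to the department head on Jul 1, 2004) gives a deadline of Aug 28, 2004; Aug 5, 2004 is within that limit.
Step 4 — counting 133 days from May 26, 2004 (when the grieved event occurs) gives a deadline of Oct 6, 2004; completed Sep 12, 2004, before the deadline.
Step 5 — 5 and 75 days from Jul 1, 2004 (when the grievance is advanced to the department head) are Jul 6, 2004 and Sep 14, 2004 respectively; Sep 13, 2004 falls inside that range.
Step 6 — 7 and 42 days from Oct 13, 2004 (end of the 30-day review period, which began when the arbitrator is named on Sep 13, 2004) are Oct 20, 2004 and Nov 24, 2004 respectively; done Nov 23, 2004 — within the window.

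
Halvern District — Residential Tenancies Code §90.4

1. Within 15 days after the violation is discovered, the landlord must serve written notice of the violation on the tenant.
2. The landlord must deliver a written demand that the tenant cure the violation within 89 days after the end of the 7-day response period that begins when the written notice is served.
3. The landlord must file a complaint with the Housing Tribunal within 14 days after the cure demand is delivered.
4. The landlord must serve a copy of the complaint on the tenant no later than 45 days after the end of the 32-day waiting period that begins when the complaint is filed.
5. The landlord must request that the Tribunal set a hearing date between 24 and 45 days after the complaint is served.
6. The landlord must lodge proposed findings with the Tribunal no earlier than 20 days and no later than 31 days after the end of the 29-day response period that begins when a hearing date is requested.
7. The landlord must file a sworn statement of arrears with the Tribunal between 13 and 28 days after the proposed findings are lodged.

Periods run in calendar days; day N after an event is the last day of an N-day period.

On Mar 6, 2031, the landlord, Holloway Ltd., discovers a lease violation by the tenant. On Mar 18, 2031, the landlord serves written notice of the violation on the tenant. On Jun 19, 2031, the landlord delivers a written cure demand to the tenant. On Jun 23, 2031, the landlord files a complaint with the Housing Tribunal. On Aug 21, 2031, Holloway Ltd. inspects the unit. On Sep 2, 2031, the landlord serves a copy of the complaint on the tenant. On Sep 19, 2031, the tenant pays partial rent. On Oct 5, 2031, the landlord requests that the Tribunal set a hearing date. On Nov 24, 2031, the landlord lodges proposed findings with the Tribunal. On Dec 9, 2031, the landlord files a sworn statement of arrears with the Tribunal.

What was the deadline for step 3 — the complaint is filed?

Jul 3, 2031

Step 3 runs from Jun 19, 2031, when the cure demand is delivered. 14 days after Jun 19, 2031 is Jul 3, 2031.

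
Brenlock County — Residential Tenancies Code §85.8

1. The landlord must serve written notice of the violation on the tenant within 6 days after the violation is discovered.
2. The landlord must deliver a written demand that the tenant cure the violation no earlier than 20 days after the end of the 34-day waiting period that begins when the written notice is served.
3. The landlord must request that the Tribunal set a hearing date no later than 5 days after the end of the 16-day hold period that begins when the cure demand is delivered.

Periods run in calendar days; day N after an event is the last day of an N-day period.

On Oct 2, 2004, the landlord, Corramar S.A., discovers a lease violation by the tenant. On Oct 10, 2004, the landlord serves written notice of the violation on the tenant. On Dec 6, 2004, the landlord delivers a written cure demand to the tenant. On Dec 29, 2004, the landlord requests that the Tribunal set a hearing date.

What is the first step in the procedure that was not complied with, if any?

Step 1: 6 days after Oct 2, 2004 (when the violation is discovered) is Oct 8, 2004; Oct 10, 2004 misses that deadline by 2 days.

Step 1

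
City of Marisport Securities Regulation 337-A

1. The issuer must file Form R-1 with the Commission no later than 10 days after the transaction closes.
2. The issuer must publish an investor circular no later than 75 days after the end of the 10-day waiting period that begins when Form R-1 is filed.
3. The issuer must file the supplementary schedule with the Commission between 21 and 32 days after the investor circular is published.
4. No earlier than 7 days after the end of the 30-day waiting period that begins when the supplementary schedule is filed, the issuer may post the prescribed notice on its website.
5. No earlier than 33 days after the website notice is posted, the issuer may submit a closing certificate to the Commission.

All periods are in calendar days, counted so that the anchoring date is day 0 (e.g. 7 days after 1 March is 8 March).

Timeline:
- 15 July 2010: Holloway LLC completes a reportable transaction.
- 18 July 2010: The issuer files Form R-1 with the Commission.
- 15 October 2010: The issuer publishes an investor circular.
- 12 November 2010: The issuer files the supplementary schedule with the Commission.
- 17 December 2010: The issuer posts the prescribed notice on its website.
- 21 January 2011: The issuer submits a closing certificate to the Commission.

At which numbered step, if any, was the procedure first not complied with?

Step 2

Step 1 — counting 10 days from 15 July 2010 (when the transaction closes) gives a deadline of 25 July 2010; 18 July 2010 is within that limit.
Step 2 — counting 75 days from 28 July 2010 (end of the 10-day waiting period, which began when Form R-1 is filed on 18 July 2010) gives a deadline of 11 October 2010; done 15 October 2010 — 4 days late.
That is the first point of non-compliance.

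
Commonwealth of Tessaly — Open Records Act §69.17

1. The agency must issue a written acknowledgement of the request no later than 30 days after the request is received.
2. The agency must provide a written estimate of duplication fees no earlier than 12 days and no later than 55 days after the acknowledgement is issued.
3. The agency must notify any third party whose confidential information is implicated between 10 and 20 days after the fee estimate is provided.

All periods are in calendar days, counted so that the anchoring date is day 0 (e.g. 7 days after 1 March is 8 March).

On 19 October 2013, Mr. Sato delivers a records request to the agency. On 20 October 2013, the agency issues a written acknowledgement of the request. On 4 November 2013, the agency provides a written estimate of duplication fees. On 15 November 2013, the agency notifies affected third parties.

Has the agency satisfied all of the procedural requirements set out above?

Yes

Step 1: 30 days after 19 October 2013 (when the request is received) is 18 November 2013; done 20 October 2013 — timely.
Step 2: the window is 12–55 days after 20 October 2013 (when the acknowledgement is issued), so 1 November 2013 through 14 December 2013; 4 November 2013 falls inside that range.
Step 3: the window is 10–20 days after 4 November 2013 (when the fee estimate is provided), so 14 November 2013 through 24 November 2013; done 15 November 2013, which is between those dates.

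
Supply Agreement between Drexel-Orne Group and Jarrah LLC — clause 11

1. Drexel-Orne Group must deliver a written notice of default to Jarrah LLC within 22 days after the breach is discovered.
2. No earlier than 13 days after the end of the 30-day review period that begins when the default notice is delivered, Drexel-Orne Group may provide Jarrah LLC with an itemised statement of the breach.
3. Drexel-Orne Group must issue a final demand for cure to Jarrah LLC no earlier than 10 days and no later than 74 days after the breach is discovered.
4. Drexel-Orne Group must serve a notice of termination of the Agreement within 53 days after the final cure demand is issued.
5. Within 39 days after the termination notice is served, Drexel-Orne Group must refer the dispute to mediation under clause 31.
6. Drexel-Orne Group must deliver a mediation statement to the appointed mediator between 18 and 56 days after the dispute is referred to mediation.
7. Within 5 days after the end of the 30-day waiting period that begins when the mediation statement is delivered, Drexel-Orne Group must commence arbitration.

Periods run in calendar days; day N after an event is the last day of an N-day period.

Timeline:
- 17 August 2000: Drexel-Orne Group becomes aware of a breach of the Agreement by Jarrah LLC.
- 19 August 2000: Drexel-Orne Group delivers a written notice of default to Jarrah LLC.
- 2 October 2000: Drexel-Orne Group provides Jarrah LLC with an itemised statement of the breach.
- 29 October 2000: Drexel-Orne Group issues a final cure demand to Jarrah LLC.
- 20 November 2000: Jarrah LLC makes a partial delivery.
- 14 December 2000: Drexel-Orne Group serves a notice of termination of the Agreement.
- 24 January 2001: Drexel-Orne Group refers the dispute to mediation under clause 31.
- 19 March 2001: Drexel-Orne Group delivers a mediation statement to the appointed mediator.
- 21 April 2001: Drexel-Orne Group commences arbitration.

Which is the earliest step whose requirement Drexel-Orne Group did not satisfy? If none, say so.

Step 5

Step 1: 22 days after 17 August 2000 (when the breach is discovered) is 8 September 2000; completed 19 August 2000, before the deadline.
Step 2: the earliest permitted date is 13 days after 18 September 2000 (end of the 30-day review period, which began when the default notice is delivered on 19 August 2000), i.e. 1 October 2000; done 2 October 2000 — permitted.
Step 3: the window is 10–74 days after 17 August 2000 (when the breach is discovered), so 27 August 2000 through 30 October 2000; done 29 October 2000 — within the window.
Step 4: 53 days after 29 October 2000 (when the final cure demand is issued) is 21 December 2000; 14 December 2000 is within that limit.
Step 5: 39 days after 14 December 2000 (when the termination notice is served) is 22 January 2001; not done until 24 January 2001, 2 days after the deadline.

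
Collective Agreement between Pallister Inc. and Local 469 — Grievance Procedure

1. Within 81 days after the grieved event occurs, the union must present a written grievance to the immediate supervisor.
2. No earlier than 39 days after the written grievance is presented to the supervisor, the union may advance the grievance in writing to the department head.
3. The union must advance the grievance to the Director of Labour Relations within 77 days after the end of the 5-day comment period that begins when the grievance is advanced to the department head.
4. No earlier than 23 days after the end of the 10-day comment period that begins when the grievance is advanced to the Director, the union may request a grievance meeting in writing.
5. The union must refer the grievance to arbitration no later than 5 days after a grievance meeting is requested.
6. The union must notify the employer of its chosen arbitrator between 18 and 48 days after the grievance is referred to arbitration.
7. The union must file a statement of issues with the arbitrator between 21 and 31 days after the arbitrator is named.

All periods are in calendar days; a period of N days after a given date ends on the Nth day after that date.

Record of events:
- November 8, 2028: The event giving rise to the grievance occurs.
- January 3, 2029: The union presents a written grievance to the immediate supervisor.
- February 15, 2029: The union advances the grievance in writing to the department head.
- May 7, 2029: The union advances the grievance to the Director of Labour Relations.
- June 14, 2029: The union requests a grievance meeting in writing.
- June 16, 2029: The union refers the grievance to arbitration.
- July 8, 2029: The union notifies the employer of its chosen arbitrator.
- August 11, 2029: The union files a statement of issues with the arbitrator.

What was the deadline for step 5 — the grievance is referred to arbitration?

Step 5 runs from June 14, 2029, when a grievance meeting is requested. 5 days after June 14, 2029 is June 19, 2029.

June 19, 2029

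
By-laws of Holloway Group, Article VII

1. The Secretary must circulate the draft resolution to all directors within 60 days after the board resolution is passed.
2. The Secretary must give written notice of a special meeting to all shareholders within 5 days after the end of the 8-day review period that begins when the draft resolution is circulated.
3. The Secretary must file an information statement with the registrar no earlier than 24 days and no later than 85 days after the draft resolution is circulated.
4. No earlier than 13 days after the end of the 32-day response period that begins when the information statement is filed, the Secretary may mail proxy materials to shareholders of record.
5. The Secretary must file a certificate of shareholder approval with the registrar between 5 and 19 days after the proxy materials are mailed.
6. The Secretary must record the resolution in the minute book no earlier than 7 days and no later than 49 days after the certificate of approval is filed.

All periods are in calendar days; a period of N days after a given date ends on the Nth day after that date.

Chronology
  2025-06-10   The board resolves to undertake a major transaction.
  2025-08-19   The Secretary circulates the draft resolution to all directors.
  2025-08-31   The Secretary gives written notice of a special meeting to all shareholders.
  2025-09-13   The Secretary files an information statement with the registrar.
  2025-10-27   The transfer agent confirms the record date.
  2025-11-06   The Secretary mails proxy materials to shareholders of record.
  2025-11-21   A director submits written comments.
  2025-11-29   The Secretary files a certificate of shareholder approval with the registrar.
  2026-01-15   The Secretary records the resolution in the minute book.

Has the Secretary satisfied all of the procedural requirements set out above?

Step 1: 60 days after 2025-06-10 (when the board resolution is passed) is 2025-08-09; not done until 2025-08-19, 10 days after the deadline.

No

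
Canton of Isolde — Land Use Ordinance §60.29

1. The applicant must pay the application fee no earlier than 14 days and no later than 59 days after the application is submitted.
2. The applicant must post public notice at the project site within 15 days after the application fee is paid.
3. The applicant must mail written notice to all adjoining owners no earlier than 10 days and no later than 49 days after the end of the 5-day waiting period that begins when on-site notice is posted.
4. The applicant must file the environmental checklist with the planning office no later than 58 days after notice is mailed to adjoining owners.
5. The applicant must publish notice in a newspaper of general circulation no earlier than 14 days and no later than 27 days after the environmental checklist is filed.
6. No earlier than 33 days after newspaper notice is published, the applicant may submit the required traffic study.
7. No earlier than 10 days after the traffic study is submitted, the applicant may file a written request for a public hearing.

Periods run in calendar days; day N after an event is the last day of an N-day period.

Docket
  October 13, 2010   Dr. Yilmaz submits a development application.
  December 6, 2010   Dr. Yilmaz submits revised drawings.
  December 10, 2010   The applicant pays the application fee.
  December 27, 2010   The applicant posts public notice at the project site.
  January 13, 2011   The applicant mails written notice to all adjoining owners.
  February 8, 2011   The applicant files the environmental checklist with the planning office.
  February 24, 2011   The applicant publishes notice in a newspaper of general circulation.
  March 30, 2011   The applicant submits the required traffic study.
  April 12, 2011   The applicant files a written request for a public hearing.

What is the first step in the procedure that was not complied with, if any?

Step 2

(1) the permitted window runs from October 13, 2010 + 14 = October 27, 2010 to October 13, 2010 + 59 = December 11, 2010; done December 10, 2010, which is between those dates.
(2) due by December 10, 2010 + 15 days = December 25, 2010; not done until December 27, 2010, 2 days after the deadline.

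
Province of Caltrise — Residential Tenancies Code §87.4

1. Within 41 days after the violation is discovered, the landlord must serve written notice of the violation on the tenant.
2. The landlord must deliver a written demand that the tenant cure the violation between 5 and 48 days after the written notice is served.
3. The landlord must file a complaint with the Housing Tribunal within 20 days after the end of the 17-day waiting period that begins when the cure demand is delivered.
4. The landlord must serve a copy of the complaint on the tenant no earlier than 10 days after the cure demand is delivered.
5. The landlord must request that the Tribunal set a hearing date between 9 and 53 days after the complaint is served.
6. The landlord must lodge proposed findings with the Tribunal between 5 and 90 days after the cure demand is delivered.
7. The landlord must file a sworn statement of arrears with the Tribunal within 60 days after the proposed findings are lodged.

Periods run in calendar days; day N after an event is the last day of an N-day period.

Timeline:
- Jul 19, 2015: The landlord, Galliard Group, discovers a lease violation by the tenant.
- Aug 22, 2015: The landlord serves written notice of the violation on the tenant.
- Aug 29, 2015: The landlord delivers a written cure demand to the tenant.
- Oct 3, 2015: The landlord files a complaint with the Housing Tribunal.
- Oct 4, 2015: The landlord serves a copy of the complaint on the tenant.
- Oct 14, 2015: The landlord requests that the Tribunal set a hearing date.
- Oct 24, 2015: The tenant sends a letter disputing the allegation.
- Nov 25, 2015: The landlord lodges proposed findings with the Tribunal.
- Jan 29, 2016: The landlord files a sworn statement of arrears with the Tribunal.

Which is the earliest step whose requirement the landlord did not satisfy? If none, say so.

Step 7

Step 1 — counting 41 days from Jul 19, 2015 (when the violation is discovered) gives a deadline of Aug 29, 2015; done Aug 22, 2015 — timely.
Step 2 — 5 and 48 days from Aug 22, 2015 (when the written notice is served) are Aug 27, 2015 and Oct 9, 2015 respectively; done Aug 29, 2015, which is between those dates.
Step 3 — counting 20 days from Sep 15, 2015 (end of the 17-day waiting period, which began when the cure demand is delivered on Aug 29, 2015) gives a deadline of Oct 5, 2015; Oct 3, 2015 is within that limit.
Step 4 — must wait 10 days from Aug 29, 2015 (when the cure demand is delivered), so not before Sep 8, 2015; Oct 4, 2015 is on or after that date.
Step 5 — 9 and 53 days from Oct 4, 2015 (when the complaint is served) are Oct 13, 2015 and Nov 26, 2015 respectively; Oct 14, 2015 falls inside that range.
Step 6 — 5 and 90 days from Aug 29, 2015 (when the cure demand is delivered) are Sep 3, 2015 and Nov 27, 2015 respectively; Nov 25, 2015 falls inside that range.
Step 7 — counting 60 days from Nov 25, 2015 (when the proposed findings are lodged) gives a deadline of Jan 24, 2016; done Jan 29, 2016 — 5 days late.
That is the first point of non-compliance.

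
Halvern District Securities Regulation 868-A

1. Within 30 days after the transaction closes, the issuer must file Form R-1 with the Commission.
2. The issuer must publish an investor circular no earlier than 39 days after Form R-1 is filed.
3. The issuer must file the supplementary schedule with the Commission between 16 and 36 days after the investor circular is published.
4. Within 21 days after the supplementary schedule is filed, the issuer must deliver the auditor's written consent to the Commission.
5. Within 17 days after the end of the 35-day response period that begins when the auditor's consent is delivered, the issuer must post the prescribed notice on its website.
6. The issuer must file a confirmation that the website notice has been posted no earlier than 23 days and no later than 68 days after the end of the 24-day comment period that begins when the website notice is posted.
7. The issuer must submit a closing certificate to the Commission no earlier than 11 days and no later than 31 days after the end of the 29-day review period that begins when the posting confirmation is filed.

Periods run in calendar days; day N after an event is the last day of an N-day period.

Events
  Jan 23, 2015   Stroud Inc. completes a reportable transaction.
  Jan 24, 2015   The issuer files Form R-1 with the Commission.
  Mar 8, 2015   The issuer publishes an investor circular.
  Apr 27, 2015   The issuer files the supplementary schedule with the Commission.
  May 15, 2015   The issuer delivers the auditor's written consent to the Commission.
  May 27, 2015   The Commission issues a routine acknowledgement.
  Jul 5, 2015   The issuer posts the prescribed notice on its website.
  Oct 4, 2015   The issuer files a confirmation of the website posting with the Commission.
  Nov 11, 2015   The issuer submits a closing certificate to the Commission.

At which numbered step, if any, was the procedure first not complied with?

Step 3

Step 1 — counting 30 days from Jan 23, 2015 (when the transaction closes) gives a deadline of Feb 22, 2015; Jan 24, 2015 is within that limit.
Step 2 — must wait 39 days from Jan 24, 2015 (when Form R-1 is filed), so not before Mar 4, 2015; done Mar 8, 2015 — permitted.
Step 3 — 16 and 36 days from Mar 8, 2015 (when the investor circular is published) are Mar 24, 2015 and Apr 13, 2015 respectively; Apr 27, 2015 is 14 days past the end of the window.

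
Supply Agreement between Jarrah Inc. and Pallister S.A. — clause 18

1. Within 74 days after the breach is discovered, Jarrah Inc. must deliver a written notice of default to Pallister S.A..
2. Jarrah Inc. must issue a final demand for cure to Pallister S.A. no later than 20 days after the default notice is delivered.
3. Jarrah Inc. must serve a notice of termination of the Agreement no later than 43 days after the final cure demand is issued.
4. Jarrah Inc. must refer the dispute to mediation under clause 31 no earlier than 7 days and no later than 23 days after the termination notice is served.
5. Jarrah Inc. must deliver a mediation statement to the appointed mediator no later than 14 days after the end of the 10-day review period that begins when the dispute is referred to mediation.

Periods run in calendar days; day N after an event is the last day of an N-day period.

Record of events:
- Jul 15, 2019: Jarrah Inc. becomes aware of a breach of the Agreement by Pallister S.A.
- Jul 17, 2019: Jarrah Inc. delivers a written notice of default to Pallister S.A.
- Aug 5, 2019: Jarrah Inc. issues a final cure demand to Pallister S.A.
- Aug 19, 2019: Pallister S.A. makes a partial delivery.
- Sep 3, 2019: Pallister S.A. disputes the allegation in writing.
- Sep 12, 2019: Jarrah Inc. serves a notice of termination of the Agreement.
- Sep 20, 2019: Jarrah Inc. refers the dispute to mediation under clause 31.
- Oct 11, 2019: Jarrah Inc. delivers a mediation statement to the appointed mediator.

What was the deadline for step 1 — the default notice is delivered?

Step 1 runs from Jul 15, 2019, when the breach is discovered. 74 days after Jul 15, 2019 is Sep 27, 2019.

Sep 27, 2019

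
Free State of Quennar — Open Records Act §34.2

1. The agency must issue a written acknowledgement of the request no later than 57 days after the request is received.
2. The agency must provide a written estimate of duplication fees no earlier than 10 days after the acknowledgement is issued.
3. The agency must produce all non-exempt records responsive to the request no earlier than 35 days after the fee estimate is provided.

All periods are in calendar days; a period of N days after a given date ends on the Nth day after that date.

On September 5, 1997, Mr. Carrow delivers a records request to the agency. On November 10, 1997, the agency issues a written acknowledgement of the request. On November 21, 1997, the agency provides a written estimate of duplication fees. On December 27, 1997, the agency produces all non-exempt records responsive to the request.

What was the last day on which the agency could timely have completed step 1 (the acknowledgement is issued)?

November 1, 1997

Step 1 runs from September 5, 1997, when the request is received. 57 days after September 5, 1997 is November 1, 1997.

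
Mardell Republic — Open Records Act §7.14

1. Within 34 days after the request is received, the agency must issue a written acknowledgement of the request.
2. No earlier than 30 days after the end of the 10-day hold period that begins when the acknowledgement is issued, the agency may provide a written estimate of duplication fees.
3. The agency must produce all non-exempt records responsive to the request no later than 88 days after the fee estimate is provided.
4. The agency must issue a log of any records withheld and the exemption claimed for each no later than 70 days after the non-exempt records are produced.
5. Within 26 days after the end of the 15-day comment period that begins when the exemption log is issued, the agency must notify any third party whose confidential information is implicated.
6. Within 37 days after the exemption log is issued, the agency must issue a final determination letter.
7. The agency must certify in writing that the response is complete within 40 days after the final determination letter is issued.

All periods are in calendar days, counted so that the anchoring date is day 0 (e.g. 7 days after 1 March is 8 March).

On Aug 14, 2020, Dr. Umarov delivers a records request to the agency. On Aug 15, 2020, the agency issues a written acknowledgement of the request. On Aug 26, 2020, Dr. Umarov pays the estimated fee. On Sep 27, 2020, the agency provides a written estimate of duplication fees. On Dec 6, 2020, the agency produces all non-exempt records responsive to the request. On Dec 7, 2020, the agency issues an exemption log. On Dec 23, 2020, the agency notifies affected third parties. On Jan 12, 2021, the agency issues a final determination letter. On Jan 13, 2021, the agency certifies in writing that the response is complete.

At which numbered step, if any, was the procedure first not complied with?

None — every step was satisfied

Step 1: 34 days after Aug 14, 2020 (when the request is received) is Sep 17, 2020; Aug 15, 2020 is within that limit.
Step 2: the earliest permitted date is 30 days after Aug 25, 2020 (end of the 10-day hold period, which began when the acknowledgement is issued on Aug 15, 2020), i.e. Sep 24, 2020; Sep 27, 2020 is on or after that date.
Step 3: 88 days after Sep 27, 2020 (when the fee estimate is provided) is Dec 24, 2020; Dec 6, 2020 is within that limit.
Step 4: 70 days after Dec 6, 2020 (when the non-exempt records are produced) is Feb 14, 2021; done Dec 7, 2020 — timely.
Step 5: 26 days after Dec 22, 2020 (end of the 15-day comment period, which began when the exemption log is issued on Dec 7, 2020) is Jan 17, 2021; done Dec 23, 2020 — timely.
Step 6: 37 days after Dec 7, 2020 (when the exemption log is issued) is Jan 13, 2021; completed Jan 12, 2021, before the deadline.
Step 7: 40 days after Jan 12, 2021 (when the final determination letter is issued) is Feb 21, 2021; Jan 13, 2021 is within that limit.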